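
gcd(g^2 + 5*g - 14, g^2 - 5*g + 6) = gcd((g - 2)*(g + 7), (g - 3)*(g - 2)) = g - 2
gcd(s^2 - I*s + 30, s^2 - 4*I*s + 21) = 1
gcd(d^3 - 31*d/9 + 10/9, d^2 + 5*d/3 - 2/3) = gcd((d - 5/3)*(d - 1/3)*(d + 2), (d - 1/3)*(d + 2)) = d^2 + 5*d/3 - 2/3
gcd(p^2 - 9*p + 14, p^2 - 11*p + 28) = p - 7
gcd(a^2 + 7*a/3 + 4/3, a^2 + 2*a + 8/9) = a + 4/3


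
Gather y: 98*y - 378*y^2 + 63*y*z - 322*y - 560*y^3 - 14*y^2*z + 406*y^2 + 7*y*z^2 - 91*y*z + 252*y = -560*y^3 + y^2*(28 - 14*z) + y*(7*z^2 - 28*z + 28)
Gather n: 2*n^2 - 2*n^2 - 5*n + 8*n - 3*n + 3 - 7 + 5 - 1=0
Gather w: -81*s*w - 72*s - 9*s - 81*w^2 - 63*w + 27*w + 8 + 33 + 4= -81*s - 81*w^2 + w*(-81*s - 36) + 45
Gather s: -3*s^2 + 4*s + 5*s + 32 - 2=-3*s^2 + 9*s + 30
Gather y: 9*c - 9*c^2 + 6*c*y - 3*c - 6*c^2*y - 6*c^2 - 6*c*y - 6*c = -6*c^2*y - 15*c^2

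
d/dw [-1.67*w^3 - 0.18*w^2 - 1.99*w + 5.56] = -5.01*w^2 - 0.36*w - 1.99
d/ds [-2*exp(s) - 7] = -2*exp(s)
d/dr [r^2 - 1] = 2*r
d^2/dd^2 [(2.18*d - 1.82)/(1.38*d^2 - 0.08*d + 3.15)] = ((5.372 - 18.0504*d)*(1.38*d^2 - 0.08*d + 3.15) + (2.18*d - 1.82)*(2.76*d - 0.08)*(5.52*d - 0.16))/(1.38*d^2 - 0.08*d + 3.15)^3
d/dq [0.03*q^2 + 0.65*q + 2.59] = 0.06*q + 0.65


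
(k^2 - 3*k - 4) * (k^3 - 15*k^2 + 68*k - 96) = k^5 - 18*k^4 + 109*k^3 - 240*k^2 + 16*k + 384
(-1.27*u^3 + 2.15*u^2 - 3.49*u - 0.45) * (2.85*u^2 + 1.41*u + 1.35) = -3.6195*u^5 + 4.3368*u^4 - 8.6295*u^3 - 3.3009*u^2 - 5.346*u - 0.6075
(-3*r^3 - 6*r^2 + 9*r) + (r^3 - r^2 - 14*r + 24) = -2*r^3 - 7*r^2 - 5*r + 24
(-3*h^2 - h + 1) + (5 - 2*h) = -3*h^2 - 3*h + 6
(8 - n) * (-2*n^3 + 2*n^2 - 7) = 2*n^4 - 18*n^3 + 16*n^2 + 7*n - 56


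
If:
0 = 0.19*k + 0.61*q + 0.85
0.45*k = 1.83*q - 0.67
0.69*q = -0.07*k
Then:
No Solution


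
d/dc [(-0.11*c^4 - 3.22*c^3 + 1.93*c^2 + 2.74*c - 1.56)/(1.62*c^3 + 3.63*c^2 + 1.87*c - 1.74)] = (-0.1782*c^6 - 0.7986*c^5 - 15.4323*c^4 - 20.1548*c^3 + 18.0529*c^2 + 4.6092*c - 1.8504)/(2.6244*c^6 + 11.7612*c^5 + 19.2357*c^4 + 7.9386*c^3 - 9.1355*c^2 - 6.5076*c + 3.0276)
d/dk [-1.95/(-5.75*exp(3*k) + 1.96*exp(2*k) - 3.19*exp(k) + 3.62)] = (-33.6375*exp(2*k) + 7.644*exp(k) - 6.2205)*exp(k)/(5.75*exp(3*k) - 1.96*exp(2*k) + 3.19*exp(k) - 3.62)^2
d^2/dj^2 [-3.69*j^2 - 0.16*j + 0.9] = -7.38000000000000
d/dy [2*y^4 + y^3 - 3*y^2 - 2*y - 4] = 8*y^3 + 3*y^2 - 6*y - 2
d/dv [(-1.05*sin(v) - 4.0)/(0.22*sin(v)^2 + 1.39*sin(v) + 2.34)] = (0.231*sin(v)^2 + 1.76*sin(v) + 3.103)*cos(v)/(0.0484*sin(v)^4 + 0.6116*sin(v)^3 + 2.9617*sin(v)^2 + 6.5052*sin(v) + 5.4756)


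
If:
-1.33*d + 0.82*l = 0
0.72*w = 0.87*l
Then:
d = 0.510241120041483*w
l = 0.827586206896552*w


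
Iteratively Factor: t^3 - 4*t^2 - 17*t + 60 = (t - 5)*(t^2 + t - 12) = (t - 5)*(t + 4)*(t - 3)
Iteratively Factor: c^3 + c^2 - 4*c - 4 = (c + 2)*(c^2 - c - 2) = (c + 1)*(c + 2)*(c - 2)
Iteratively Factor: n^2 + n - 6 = (n + 3)*(n - 2)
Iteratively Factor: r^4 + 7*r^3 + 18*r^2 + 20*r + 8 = (r + 2)*(r^3 + 5*r^2 + 8*r + 4) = (r + 2)^2*(r^2 + 3*r + 2) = (r + 2)^3*(r + 1)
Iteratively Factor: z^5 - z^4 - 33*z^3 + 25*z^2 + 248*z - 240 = (z + 4)*(z^4 - 5*z^3 - 13*z^2 + 77*z - 60) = (z + 4)^2*(z^3 - 9*z^2 + 23*z - 15) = (z - 1)*(z + 4)^2*(z^2 - 8*z + 15) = (z - 5)*(z - 1)*(z + 4)^2*(z - 3)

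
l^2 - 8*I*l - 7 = (l - 7*I)*(l - I)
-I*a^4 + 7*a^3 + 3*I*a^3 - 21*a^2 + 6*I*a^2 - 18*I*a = a*(a - 3)*(a + 6*I)*(-I*a + 1)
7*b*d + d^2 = d*(7*b + d)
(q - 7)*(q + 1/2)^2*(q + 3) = q^4 - 3*q^3 - 99*q^2/4 - 22*q - 21/4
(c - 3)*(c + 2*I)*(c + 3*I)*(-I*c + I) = -I*c^4 + 5*c^3 + 4*I*c^3 - 20*c^2 + 3*I*c^2 + 15*c - 24*I*c + 18*I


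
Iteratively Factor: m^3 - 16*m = (m - 4)*(m^2 + 4*m) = m*(m - 4)*(m + 4)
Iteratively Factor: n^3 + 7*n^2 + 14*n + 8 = (n + 4)*(n^2 + 3*n + 2) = (n + 2)*(n + 4)*(n + 1)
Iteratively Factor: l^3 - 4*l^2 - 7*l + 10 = (l + 2)*(l^2 - 6*l + 5) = (l - 1)*(l + 2)*(l - 5)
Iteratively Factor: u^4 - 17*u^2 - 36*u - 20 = (u + 2)*(u^3 - 2*u^2 - 13*u - 10) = (u + 2)^2*(u^2 - 4*u - 5) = (u - 5)*(u + 2)^2*(u + 1)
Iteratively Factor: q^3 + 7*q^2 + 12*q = (q)*(q^2 + 7*q + 12) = q*(q + 3)*(q + 4)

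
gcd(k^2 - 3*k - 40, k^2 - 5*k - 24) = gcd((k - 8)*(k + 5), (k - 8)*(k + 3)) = k - 8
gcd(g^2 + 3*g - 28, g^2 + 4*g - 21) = g + 7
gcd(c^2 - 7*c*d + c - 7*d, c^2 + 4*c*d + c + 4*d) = c + 1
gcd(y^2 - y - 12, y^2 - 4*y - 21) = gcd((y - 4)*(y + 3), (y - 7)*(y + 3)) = y + 3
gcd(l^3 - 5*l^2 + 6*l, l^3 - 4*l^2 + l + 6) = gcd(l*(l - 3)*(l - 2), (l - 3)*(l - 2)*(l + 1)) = l^2 - 5*l + 6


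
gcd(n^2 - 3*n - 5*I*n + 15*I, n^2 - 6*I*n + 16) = 1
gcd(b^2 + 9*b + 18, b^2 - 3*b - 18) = b + 3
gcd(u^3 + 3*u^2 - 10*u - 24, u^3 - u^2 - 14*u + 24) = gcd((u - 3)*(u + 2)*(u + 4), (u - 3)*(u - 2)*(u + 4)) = u^2 + u - 12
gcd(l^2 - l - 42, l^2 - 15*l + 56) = l - 7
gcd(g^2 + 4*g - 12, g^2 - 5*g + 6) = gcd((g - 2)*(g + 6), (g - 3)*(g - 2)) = g - 2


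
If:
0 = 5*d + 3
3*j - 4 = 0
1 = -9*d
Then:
No Solution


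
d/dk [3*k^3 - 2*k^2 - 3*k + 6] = 9*k^2 - 4*k - 3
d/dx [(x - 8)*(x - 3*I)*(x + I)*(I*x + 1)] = 4*I*x^3 + x^2*(9 - 24*I) + 2*x*(-24 + I) + 3 - 8*I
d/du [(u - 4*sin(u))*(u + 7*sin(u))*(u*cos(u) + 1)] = -(u - 4*sin(u))*(u + 7*sin(u))*(u*sin(u) - cos(u)) + (u - 4*sin(u))*(u*cos(u) + 1)*(7*cos(u) + 1) - (u + 7*sin(u))*(u*cos(u) + 1)*(4*cos(u) - 1)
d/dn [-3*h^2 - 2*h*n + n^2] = -2*h + 2*n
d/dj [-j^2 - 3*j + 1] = -2*j - 3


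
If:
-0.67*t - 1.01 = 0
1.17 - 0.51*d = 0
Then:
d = 2.29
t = -1.51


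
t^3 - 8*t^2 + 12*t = t*(t - 6)*(t - 2)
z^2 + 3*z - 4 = (z - 1)*(z + 4)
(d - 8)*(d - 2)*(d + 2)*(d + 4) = d^4 - 4*d^3 - 36*d^2 + 16*d + 128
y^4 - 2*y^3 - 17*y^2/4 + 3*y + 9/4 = (y - 3)*(y - 1)*(y + 1/2)*(y + 3/2)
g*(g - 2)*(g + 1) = g^3 - g^2 - 2*g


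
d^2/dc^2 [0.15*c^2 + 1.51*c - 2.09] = 0.300000000000000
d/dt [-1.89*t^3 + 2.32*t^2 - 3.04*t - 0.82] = -5.67*t^2 + 4.64*t - 3.04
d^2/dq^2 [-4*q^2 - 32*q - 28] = -8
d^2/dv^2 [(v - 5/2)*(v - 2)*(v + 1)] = 6*v - 7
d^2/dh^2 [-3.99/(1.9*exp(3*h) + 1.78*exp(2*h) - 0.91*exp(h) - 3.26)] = (-3.99*(5.7*exp(2*h) + 3.56*exp(h) - 0.91)*(11.4*exp(2*h) + 7.12*exp(h) - 1.82)*exp(h) + (68.229*exp(2*h) + 28.4088*exp(h) - 3.6309)*(1.9*exp(3*h) + 1.78*exp(2*h) - 0.91*exp(h) - 3.26))*exp(h)/(1.9*exp(3*h) + 1.78*exp(2*h) - 0.91*exp(h) - 3.26)^3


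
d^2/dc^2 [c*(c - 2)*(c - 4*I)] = 6*c - 4 - 8*I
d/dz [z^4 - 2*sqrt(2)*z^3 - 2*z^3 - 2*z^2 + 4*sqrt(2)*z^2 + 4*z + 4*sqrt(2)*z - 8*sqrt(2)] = 4*z^3 - 6*sqrt(2)*z^2 - 6*z^2 - 4*z + 8*sqrt(2)*z + 4 + 4*sqrt(2)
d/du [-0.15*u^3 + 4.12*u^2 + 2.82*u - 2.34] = -0.45*u^2 + 8.24*u + 2.82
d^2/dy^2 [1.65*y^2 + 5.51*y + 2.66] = 3.30000000000000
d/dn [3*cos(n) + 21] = -3*sin(n)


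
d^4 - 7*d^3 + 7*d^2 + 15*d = d*(d - 5)*(d - 3)*(d + 1)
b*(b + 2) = b^2 + 2*b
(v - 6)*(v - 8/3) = v^2 - 26*v/3 + 16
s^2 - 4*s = s*(s - 4)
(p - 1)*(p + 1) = p^2 - 1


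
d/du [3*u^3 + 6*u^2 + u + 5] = 9*u^2 + 12*u + 1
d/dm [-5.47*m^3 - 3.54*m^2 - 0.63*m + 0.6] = -16.41*m^2 - 7.08*m - 0.63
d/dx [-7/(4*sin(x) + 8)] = 7*cos(x)/(4*(sin(x) + 2)^2)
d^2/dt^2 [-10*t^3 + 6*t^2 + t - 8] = 12 - 60*t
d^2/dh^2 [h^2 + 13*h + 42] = 2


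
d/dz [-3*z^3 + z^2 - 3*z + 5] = -9*z^2 + 2*z - 3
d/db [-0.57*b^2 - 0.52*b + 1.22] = -1.14*b - 0.52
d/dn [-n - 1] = -1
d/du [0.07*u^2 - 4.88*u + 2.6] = 0.14*u - 4.88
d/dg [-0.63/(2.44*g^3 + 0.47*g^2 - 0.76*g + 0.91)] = (4.6116*g^2 + 0.5922*g - 0.4788)/(2.44*g^3 + 0.47*g^2 - 0.76*g + 0.91)^2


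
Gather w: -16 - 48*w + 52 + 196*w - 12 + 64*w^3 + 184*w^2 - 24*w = 64*w^3 + 184*w^2 + 124*w + 24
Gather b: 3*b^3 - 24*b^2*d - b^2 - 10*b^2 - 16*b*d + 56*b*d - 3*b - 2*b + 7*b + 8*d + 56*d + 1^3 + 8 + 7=3*b^3 + b^2*(-24*d - 11) + b*(40*d + 2) + 64*d + 16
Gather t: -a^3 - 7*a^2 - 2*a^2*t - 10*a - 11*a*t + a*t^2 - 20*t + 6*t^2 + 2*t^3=-a^3 - 7*a^2 - 10*a + 2*t^3 + t^2*(a + 6) + t*(-2*a^2 - 11*a - 20)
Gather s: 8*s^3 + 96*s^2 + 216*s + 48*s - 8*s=8*s^3 + 96*s^2 + 256*s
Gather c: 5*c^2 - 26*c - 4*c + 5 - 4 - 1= 5*c^2 - 30*c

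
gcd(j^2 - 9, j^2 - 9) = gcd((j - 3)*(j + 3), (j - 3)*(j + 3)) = j^2 - 9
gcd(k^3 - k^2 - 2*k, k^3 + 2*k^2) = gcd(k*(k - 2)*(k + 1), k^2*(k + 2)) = k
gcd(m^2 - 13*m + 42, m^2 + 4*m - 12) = 1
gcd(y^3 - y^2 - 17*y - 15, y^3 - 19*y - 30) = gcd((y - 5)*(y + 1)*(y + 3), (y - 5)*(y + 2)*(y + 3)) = y^2 - 2*y - 15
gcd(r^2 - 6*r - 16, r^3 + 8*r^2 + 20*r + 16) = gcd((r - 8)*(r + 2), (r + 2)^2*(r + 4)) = r + 2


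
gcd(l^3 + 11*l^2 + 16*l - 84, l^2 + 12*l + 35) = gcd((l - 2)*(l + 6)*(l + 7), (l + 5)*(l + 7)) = l + 7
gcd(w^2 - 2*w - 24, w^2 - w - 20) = w + 4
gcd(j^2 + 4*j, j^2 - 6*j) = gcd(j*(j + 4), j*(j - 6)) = j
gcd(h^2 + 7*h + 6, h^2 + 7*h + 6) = h^2 + 7*h + 6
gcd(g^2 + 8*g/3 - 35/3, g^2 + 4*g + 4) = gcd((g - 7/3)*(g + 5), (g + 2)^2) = 1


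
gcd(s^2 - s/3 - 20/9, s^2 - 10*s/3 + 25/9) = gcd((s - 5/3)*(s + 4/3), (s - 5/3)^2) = s - 5/3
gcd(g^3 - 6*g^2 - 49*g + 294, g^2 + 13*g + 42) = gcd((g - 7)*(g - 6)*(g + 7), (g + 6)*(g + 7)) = g + 7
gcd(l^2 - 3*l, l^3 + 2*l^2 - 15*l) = l^2 - 3*l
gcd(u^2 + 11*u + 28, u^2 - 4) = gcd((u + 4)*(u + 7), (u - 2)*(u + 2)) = 1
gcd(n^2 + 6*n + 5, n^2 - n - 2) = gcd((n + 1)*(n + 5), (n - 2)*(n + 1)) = n + 1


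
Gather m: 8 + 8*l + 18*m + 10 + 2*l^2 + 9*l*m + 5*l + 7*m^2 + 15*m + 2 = 2*l^2 + 13*l + 7*m^2 + m*(9*l + 33) + 20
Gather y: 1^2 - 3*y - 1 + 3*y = 0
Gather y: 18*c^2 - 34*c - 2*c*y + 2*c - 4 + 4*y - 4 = 18*c^2 - 32*c + y*(4 - 2*c) - 8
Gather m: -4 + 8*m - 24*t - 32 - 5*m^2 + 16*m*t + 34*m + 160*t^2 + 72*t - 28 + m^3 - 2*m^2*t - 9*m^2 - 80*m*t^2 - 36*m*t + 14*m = m^3 + m^2*(-2*t - 14) + m*(-80*t^2 - 20*t + 56) + 160*t^2 + 48*t - 64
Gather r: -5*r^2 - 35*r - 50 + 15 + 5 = -5*r^2 - 35*r - 30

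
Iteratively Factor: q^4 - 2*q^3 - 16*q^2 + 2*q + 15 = (q - 5)*(q^3 + 3*q^2 - q - 3) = (q - 5)*(q - 1)*(q^2 + 4*q + 3) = (q - 5)*(q - 1)*(q + 3)*(q + 1)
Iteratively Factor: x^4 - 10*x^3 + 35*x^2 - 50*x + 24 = (x - 4)*(x^3 - 6*x^2 + 11*x - 6) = (x - 4)*(x - 3)*(x^2 - 3*x + 2) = (x - 4)*(x - 3)*(x - 2)*(x - 1)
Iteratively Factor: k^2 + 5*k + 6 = (k + 3)*(k + 2)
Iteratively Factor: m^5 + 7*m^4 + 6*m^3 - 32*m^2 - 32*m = (m + 1)*(m^4 + 6*m^3 - 32*m) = (m + 1)*(m + 4)*(m^3 + 2*m^2 - 8*m) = (m - 2)*(m + 1)*(m + 4)*(m^2 + 4*m) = m*(m - 2)*(m + 1)*(m + 4)*(m + 4)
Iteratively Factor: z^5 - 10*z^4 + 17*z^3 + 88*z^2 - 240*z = (z)*(z^4 - 10*z^3 + 17*z^2 + 88*z - 240) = z*(z - 5)*(z^3 - 5*z^2 - 8*z + 48) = z*(z - 5)*(z - 4)*(z^2 - z - 12) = z*(z - 5)*(z - 4)^2*(z + 3)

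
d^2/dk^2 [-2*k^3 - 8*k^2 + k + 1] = -12*k - 16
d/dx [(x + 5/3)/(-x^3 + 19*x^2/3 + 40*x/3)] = 2*(x - 4)/(x^2*(x^2 - 16*x + 64))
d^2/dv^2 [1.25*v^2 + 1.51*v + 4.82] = 2.50000000000000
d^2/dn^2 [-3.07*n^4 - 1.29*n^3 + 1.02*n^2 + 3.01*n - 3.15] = -36.84*n^2 - 7.74*n + 2.04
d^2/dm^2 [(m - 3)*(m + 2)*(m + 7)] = 6*m + 12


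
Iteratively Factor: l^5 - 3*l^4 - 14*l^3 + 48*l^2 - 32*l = (l - 1)*(l^4 - 2*l^3 - 16*l^2 + 32*l) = (l - 1)*(l + 4)*(l^3 - 6*l^2 + 8*l) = (l - 4)*(l - 1)*(l + 4)*(l^2 - 2*l) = (l - 4)*(l - 2)*(l - 1)*(l + 4)*(l)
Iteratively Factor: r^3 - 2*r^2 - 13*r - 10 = (r - 5)*(r^2 + 3*r + 2) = (r - 5)*(r + 2)*(r + 1)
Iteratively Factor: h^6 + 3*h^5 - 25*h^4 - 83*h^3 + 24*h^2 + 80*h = (h)*(h^5 + 3*h^4 - 25*h^3 - 83*h^2 + 24*h + 80) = h*(h - 5)*(h^4 + 8*h^3 + 15*h^2 - 8*h - 16) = h*(h - 5)*(h + 4)*(h^3 + 4*h^2 - h - 4) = h*(h - 5)*(h + 4)^2*(h^2 - 1) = h*(h - 5)*(h + 1)*(h + 4)^2*(h - 1)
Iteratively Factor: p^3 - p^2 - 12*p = (p)*(p^2 - p - 12) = p*(p - 4)*(p + 3)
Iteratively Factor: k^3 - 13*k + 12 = (k + 4)*(k^2 - 4*k + 3) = (k - 1)*(k + 4)*(k - 3)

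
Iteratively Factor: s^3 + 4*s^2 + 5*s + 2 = (s + 2)*(s^2 + 2*s + 1) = (s + 1)*(s + 2)*(s + 1)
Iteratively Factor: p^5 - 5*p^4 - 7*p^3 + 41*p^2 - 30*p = (p - 1)*(p^4 - 4*p^3 - 11*p^2 + 30*p) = (p - 1)*(p + 3)*(p^3 - 7*p^2 + 10*p) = (p - 2)*(p - 1)*(p + 3)*(p^2 - 5*p) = (p - 5)*(p - 2)*(p - 1)*(p + 3)*(p)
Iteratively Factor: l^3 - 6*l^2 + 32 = (l - 4)*(l^2 - 2*l - 8) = (l - 4)*(l + 2)*(l - 4)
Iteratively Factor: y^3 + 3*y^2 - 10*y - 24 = (y - 3)*(y^2 + 6*y + 8) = (y - 3)*(y + 2)*(y + 4)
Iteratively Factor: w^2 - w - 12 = (w - 4)*(w + 3)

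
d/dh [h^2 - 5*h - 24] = 2*h - 5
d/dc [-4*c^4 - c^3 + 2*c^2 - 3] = c*(-16*c^2 - 3*c + 4)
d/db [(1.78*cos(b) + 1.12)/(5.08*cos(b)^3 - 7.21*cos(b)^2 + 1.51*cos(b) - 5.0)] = (18.0848*cos(b)^3 + 4.235*cos(b)^2 - 16.1504*cos(b) + 10.5912)*sin(b)/(25.8064*cos(b)^6 - 73.2536*cos(b)^5 + 67.3257*cos(b)^4 - 72.5742*cos(b)^3 + 74.3801*cos(b)^2 - 15.1*cos(b) + 25.0)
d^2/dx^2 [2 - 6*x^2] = -12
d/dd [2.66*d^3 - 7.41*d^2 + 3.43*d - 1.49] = 7.98*d^2 - 14.82*d + 3.43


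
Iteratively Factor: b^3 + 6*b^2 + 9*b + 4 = (b + 1)*(b^2 + 5*b + 4) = (b + 1)^2*(b + 4)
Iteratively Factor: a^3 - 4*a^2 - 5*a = (a + 1)*(a^2 - 5*a) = (a - 5)*(a + 1)*(a)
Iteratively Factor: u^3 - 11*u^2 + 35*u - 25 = (u - 5)*(u^2 - 6*u + 5) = (u - 5)^2*(u - 1)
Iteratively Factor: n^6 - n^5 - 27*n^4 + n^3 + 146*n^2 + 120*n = (n - 3)*(n^5 + 2*n^4 - 21*n^3 - 62*n^2 - 40*n) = (n - 3)*(n + 4)*(n^4 - 2*n^3 - 13*n^2 - 10*n) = (n - 5)*(n - 3)*(n + 4)*(n^3 + 3*n^2 + 2*n) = (n - 5)*(n - 3)*(n + 1)*(n + 4)*(n^2 + 2*n) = n*(n - 5)*(n - 3)*(n + 1)*(n + 4)*(n + 2)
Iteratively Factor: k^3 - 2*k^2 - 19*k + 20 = (k + 4)*(k^2 - 6*k + 5) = (k - 5)*(k + 4)*(k - 1)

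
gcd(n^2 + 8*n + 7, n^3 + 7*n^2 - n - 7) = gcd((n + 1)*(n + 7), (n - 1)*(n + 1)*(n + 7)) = n^2 + 8*n + 7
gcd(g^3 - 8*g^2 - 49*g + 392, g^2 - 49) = g^2 - 49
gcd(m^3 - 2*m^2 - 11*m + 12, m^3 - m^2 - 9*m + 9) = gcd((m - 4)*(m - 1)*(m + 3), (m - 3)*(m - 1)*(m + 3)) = m^2 + 2*m - 3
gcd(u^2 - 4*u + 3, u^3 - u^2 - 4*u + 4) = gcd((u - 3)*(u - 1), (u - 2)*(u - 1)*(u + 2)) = u - 1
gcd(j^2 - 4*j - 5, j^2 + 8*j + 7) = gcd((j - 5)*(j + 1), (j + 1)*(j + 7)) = j + 1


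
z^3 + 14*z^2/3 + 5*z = z*(z + 5/3)*(z + 3)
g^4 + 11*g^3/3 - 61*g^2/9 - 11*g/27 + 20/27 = (g - 4/3)*(g - 1/3)*(g + 1/3)*(g + 5)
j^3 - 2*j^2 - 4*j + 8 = (j - 2)^2*(j + 2)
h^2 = h^2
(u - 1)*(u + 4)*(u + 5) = u^3 + 8*u^2 + 11*u - 20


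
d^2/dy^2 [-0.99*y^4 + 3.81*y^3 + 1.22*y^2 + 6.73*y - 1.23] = -11.88*y^2 + 22.86*y + 2.44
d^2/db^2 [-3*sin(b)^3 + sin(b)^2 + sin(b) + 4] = 27*sin(b)^3 - 4*sin(b)^2 - 19*sin(b) + 2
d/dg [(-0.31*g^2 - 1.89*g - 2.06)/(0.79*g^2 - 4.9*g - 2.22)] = (3.0121*g^2 + 4.6312*g - 5.8982)/(0.6241*g^4 - 7.742*g^3 + 20.5024*g^2 + 21.756*g + 4.9284)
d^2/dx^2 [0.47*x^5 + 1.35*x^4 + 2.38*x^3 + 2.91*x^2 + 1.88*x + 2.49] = 9.4*x^3 + 16.2*x^2 + 14.28*x + 5.82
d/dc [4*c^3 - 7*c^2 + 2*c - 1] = 12*c^2 - 14*c + 2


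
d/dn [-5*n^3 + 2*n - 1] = 2 - 15*n^2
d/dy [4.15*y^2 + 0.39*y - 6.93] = 8.3*y + 0.39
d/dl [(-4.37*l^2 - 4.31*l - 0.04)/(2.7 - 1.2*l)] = (5.244*l^2 - 23.598*l - 11.685)/(1.44*l^2 - 6.48*l + 7.29)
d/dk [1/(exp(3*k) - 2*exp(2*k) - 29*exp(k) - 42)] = (-3*exp(2*k) + 4*exp(k) + 29)*exp(k)/(-exp(3*k) + 2*exp(2*k) + 29*exp(k) + 42)^2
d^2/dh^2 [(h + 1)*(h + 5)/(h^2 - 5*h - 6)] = 22/(h^3 - 18*h^2 + 108*h - 216)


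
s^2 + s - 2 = (s - 1)*(s + 2)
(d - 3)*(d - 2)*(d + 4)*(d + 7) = d^4 + 6*d^3 - 21*d^2 - 74*d + 168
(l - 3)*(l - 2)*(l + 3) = l^3 - 2*l^2 - 9*l + 18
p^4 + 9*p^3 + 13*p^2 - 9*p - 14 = (p - 1)*(p + 1)*(p + 2)*(p + 7)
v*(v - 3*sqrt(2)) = v^2 - 3*sqrt(2)*v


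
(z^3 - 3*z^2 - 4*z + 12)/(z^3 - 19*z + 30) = (z + 2)/(z + 5)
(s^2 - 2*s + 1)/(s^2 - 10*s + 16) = (s^2 - 2*s + 1)/(s^2 - 10*s + 16)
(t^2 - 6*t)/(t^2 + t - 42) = t/(t + 7)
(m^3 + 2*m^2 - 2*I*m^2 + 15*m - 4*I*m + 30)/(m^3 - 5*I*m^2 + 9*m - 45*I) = (m + 2)/(m - 3*I)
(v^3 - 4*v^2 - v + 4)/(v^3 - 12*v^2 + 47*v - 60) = (v^2 - 1)/(v^2 - 8*v + 15)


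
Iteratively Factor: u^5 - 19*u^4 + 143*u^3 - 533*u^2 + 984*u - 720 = (u - 3)*(u^4 - 16*u^3 + 95*u^2 - 248*u + 240) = (u - 5)*(u - 3)*(u^3 - 11*u^2 + 40*u - 48) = (u - 5)*(u - 3)^2*(u^2 - 8*u + 16) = (u - 5)*(u - 4)*(u - 3)^2*(u - 4)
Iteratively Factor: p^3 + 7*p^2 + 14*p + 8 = (p + 4)*(p^2 + 3*p + 2) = (p + 2)*(p + 4)*(p + 1)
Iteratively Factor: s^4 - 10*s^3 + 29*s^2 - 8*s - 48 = (s + 1)*(s^3 - 11*s^2 + 40*s - 48) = (s - 4)*(s + 1)*(s^2 - 7*s + 12) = (s - 4)^2*(s + 1)*(s - 3)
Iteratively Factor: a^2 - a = (a - 1)*(a)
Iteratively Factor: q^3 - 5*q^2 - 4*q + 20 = (q + 2)*(q^2 - 7*q + 10) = (q - 2)*(q + 2)*(q - 5)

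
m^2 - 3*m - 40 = (m - 8)*(m + 5)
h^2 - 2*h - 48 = (h - 8)*(h + 6)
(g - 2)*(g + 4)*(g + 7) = g^3 + 9*g^2 + 6*g - 56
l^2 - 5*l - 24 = (l - 8)*(l + 3)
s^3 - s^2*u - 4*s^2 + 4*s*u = s*(s - 4)*(s - u)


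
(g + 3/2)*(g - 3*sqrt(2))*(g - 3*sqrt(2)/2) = g^3 - 9*sqrt(2)*g^2/2 + 3*g^2/2 - 27*sqrt(2)*g/4 + 9*g + 27/2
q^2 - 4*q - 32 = (q - 8)*(q + 4)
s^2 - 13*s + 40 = (s - 8)*(s - 5)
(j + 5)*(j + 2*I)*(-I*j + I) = -I*j^3 + 2*j^2 - 4*I*j^2 + 8*j + 5*I*j - 10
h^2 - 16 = (h - 4)*(h + 4)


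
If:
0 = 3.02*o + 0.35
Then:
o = -0.12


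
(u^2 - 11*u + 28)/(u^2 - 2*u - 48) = (-u^2 + 11*u - 28)/(-u^2 + 2*u + 48)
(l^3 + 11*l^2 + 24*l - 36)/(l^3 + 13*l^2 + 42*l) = (l^2 + 5*l - 6)/(l*(l + 7))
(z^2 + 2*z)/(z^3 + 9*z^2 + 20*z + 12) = z/(z^2 + 7*z + 6)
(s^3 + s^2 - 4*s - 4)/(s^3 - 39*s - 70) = (s^2 - s - 2)/(s^2 - 2*s - 35)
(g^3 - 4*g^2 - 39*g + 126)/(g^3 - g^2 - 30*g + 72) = (g - 7)/(g - 4)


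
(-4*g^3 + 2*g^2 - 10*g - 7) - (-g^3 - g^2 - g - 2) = -3*g^3 + 3*g^2 - 9*g - 5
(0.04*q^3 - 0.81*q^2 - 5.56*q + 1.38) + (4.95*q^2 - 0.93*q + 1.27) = 0.04*q^3 + 4.14*q^2 - 6.49*q + 2.65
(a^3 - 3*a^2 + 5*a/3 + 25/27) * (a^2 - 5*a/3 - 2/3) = a^5 - 14*a^4/3 + 6*a^3 + 4*a^2/27 - 215*a/81 - 50/81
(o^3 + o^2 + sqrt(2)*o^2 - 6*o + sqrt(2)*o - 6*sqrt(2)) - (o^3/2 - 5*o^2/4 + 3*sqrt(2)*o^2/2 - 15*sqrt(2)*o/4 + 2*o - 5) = o^3/2 - sqrt(2)*o^2/2 + 9*o^2/4 - 8*o + 19*sqrt(2)*o/4 - 6*sqrt(2) + 5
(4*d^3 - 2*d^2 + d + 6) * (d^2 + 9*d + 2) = 4*d^5 + 34*d^4 - 9*d^3 + 11*d^2 + 56*d + 12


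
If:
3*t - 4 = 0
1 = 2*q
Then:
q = 1/2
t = 4/3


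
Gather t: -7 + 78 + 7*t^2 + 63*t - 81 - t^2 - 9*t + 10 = 6*t^2 + 54*t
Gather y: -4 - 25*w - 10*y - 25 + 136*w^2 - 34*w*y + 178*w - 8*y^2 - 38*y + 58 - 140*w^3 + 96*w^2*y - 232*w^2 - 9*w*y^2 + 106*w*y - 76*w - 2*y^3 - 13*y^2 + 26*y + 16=-140*w^3 - 96*w^2 + 77*w - 2*y^3 + y^2*(-9*w - 21) + y*(96*w^2 + 72*w - 22) + 45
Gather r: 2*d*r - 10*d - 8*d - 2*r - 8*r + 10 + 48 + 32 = -18*d + r*(2*d - 10) + 90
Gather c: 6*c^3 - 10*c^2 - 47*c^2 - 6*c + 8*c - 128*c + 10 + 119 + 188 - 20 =6*c^3 - 57*c^2 - 126*c + 297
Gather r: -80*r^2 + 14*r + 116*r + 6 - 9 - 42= -80*r^2 + 130*r - 45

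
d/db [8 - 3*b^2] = -6*b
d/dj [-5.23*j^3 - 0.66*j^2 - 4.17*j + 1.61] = -15.69*j^2 - 1.32*j - 4.17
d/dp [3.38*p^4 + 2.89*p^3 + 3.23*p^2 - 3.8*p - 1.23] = 13.52*p^3 + 8.67*p^2 + 6.46*p - 3.8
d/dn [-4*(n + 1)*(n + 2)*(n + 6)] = -12*n^2 - 72*n - 80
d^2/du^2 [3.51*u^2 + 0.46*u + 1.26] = 7.02000000000000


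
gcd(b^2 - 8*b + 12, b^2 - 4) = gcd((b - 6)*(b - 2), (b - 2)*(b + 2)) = b - 2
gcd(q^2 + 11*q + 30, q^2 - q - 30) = q + 5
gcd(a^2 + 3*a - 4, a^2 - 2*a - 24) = a + 4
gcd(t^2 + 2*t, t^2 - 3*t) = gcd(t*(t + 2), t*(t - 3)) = t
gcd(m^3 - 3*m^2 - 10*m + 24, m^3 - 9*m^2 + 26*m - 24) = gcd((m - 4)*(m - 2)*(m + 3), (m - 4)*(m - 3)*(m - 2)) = m^2 - 6*m + 8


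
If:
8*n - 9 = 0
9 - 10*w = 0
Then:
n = 9/8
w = 9/10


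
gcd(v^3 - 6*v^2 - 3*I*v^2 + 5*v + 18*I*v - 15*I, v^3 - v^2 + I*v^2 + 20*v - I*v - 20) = v - 1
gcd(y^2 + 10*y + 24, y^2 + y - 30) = y + 6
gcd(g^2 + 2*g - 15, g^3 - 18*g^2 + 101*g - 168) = g - 3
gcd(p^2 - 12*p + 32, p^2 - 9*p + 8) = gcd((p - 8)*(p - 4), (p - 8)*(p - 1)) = p - 8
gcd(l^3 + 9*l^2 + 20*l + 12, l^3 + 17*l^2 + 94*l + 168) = l + 6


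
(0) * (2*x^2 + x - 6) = 0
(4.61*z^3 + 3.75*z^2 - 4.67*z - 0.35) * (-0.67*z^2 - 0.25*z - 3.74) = -3.0887*z^5 - 3.665*z^4 - 15.05*z^3 - 12.623*z^2 + 17.5533*z + 1.309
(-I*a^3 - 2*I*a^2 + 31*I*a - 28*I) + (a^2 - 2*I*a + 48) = -I*a^3 + a^2 - 2*I*a^2 + 29*I*a + 48 - 28*I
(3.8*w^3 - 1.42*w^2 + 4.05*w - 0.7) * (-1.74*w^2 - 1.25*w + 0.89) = -6.612*w^5 - 2.2792*w^4 - 1.89*w^3 - 5.1083*w^2 + 4.4795*w - 0.623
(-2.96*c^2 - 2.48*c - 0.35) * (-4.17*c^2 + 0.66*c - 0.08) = 12.3432*c^4 + 8.388*c^3 + 0.0594999999999999*c^2 - 0.0326*c + 0.028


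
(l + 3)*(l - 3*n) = l^2 - 3*l*n + 3*l - 9*n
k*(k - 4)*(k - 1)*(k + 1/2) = k^4 - 9*k^3/2 + 3*k^2/2 + 2*k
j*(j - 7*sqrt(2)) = j^2 - 7*sqrt(2)*j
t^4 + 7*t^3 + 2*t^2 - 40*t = t*(t - 2)*(t + 4)*(t + 5)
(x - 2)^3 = x^3 - 6*x^2 + 12*x - 8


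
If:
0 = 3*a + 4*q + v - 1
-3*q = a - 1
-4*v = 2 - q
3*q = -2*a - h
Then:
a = 1/19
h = -20/19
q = 6/19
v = -8/19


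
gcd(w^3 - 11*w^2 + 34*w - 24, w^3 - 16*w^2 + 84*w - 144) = w^2 - 10*w + 24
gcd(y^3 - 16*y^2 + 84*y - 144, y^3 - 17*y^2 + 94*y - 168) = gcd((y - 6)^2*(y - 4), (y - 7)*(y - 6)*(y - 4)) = y^2 - 10*y + 24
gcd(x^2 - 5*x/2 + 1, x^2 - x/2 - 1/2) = 1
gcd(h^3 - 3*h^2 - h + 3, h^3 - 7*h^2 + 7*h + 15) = h^2 - 2*h - 3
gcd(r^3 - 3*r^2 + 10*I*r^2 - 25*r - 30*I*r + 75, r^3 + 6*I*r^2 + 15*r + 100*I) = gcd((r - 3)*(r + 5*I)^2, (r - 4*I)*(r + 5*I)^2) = r^2 + 10*I*r - 25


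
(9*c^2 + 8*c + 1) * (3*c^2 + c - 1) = 27*c^4 + 33*c^3 + 2*c^2 - 7*c - 1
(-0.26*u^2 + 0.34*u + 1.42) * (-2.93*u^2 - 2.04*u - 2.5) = 0.7618*u^4 - 0.4658*u^3 - 4.2042*u^2 - 3.7468*u - 3.55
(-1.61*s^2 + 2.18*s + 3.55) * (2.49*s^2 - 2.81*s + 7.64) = -4.0089*s^4 + 9.9523*s^3 - 9.5867*s^2 + 6.6797*s + 27.122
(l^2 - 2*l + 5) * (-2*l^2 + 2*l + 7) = -2*l^4 + 6*l^3 - 7*l^2 - 4*l + 35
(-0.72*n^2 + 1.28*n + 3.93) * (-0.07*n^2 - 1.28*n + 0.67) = 0.0504*n^4 + 0.832*n^3 - 2.3959*n^2 - 4.1728*n + 2.6331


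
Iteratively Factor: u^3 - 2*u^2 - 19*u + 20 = (u - 5)*(u^2 + 3*u - 4) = (u - 5)*(u - 1)*(u + 4)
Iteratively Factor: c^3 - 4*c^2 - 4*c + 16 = (c - 4)*(c^2 - 4) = (c - 4)*(c - 2)*(c + 2)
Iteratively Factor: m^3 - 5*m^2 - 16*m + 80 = (m - 4)*(m^2 - m - 20) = (m - 5)*(m - 4)*(m + 4)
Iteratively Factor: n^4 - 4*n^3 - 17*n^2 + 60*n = (n)*(n^3 - 4*n^2 - 17*n + 60) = n*(n + 4)*(n^2 - 8*n + 15) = n*(n - 5)*(n + 4)*(n - 3)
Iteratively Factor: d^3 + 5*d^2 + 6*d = (d + 3)*(d^2 + 2*d) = d*(d + 3)*(d + 2)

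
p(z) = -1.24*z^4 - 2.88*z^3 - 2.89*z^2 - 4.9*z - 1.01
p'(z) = -4.96*z^3 - 8.64*z^2 - 5.78*z - 4.9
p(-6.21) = -1236.44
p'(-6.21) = 885.64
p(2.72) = -161.55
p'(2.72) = -184.36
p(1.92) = -58.31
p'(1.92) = -82.95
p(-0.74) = 1.83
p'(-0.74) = -3.34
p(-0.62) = 1.42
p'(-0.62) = -3.46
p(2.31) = -98.56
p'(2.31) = -125.49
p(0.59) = -5.65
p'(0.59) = -12.34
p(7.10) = -4363.32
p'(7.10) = -2256.72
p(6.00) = -2363.57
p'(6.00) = -1421.98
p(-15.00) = -53632.76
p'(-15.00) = 14877.80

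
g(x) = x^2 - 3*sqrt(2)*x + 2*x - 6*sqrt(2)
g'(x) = 2*x - 3*sqrt(2) + 2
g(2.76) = -7.06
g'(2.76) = 3.28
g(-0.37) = -7.52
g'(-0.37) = -2.98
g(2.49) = -7.87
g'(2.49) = 2.74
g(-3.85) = 14.97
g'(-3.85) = -9.94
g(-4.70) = 24.15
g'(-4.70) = -11.64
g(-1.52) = -2.77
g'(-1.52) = -5.28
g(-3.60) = 12.55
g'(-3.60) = -9.44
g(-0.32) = -7.67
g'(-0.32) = -2.88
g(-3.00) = 7.24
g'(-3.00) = -8.24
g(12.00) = 108.60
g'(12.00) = 21.76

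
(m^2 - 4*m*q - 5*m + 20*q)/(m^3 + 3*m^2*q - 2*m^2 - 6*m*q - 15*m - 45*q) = (m - 4*q)/(m^2 + 3*m*q + 3*m + 9*q)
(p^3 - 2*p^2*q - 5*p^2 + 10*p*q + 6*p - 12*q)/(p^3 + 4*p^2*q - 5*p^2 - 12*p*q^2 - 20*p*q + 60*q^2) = (p^2 - 5*p + 6)/(p^2 + 6*p*q - 5*p - 30*q)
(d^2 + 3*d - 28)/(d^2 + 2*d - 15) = (d^2 + 3*d - 28)/(d^2 + 2*d - 15)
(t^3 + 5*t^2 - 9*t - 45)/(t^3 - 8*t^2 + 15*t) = (t^2 + 8*t + 15)/(t*(t - 5))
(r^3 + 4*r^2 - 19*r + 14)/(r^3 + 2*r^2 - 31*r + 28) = (r - 2)/(r - 4)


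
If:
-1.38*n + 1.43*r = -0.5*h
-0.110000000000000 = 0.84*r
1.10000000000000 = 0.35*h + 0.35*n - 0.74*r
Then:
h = 2.20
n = 0.66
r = -0.13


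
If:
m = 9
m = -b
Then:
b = -9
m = 9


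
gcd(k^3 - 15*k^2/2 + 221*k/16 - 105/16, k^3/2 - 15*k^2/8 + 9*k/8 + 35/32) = k - 7/4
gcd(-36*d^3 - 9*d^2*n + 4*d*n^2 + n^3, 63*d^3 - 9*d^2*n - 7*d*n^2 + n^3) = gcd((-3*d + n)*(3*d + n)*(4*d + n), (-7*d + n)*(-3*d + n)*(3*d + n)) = 9*d^2 - n^2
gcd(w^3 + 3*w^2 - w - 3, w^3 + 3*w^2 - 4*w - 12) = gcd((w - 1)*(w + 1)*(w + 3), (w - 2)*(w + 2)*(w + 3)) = w + 3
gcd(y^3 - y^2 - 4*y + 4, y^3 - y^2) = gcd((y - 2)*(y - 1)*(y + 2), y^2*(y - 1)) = y - 1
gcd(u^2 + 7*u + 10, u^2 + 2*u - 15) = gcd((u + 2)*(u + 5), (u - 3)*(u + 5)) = u + 5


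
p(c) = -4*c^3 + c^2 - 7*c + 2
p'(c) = -12*c^2 + 2*c - 7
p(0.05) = 1.65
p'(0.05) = -6.93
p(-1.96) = 49.68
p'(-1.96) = -57.02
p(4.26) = -318.91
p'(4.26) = -216.25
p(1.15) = -10.81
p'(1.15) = -20.57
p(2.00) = -40.00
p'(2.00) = -51.00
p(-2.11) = 58.80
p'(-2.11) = -64.65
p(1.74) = -28.22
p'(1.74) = -39.85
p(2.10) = -45.33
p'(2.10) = -55.72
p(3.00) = -118.00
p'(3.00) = -109.00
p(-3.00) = 140.00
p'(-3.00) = -121.00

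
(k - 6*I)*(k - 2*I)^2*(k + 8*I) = k^4 - 2*I*k^3 + 52*k^2 - 200*I*k - 192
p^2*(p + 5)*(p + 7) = p^4 + 12*p^3 + 35*p^2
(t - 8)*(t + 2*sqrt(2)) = t^2 - 8*t + 2*sqrt(2)*t - 16*sqrt(2)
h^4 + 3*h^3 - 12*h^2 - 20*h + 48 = (h - 2)^2*(h + 3)*(h + 4)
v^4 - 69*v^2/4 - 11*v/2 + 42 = (v - 4)*(v - 3/2)*(v + 2)*(v + 7/2)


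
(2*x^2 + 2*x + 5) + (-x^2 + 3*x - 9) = x^2 + 5*x - 4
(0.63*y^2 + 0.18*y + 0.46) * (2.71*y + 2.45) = 1.7073*y^3 + 2.0313*y^2 + 1.6876*y + 1.127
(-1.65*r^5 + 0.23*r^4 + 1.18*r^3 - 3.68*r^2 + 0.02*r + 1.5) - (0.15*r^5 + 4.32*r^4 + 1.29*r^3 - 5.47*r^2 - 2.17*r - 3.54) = -1.8*r^5 - 4.09*r^4 - 0.11*r^3 + 1.79*r^2 + 2.19*r + 5.04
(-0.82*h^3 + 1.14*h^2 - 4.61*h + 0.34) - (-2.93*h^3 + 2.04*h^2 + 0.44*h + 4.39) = 2.11*h^3 - 0.9*h^2 - 5.05*h - 4.05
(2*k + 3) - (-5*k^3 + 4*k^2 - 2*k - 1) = 5*k^3 - 4*k^2 + 4*k + 4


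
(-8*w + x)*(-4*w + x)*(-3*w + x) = -96*w^3 + 68*w^2*x - 15*w*x^2 + x^3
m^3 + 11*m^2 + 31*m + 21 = (m + 1)*(m + 3)*(m + 7)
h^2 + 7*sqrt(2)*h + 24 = (h + 3*sqrt(2))*(h + 4*sqrt(2))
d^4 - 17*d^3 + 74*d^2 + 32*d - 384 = (d - 8)^2*(d - 3)*(d + 2)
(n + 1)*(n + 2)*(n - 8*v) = n^3 - 8*n^2*v + 3*n^2 - 24*n*v + 2*n - 16*v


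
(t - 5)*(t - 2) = t^2 - 7*t + 10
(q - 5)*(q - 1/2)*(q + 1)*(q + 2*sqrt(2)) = q^4 - 9*q^3/2 + 2*sqrt(2)*q^3 - 9*sqrt(2)*q^2 - 3*q^2 - 6*sqrt(2)*q + 5*q/2 + 5*sqrt(2)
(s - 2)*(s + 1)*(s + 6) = s^3 + 5*s^2 - 8*s - 12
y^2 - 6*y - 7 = (y - 7)*(y + 1)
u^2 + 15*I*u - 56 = (u + 7*I)*(u + 8*I)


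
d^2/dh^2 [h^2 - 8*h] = 2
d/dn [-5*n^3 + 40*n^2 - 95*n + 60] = -15*n^2 + 80*n - 95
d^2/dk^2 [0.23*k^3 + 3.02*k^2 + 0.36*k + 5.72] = 1.38*k + 6.04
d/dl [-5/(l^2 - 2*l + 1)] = 10*(l - 1)/(l^2 - 2*l + 1)^2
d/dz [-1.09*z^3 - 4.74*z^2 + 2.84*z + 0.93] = -3.27*z^2 - 9.48*z + 2.84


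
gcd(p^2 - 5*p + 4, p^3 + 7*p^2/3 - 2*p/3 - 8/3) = p - 1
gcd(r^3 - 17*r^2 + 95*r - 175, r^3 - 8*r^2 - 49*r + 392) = r - 7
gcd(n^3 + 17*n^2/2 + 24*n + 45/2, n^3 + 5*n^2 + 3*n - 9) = n^2 + 6*n + 9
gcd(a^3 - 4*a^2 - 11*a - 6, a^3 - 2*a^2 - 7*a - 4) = a^2 + 2*a + 1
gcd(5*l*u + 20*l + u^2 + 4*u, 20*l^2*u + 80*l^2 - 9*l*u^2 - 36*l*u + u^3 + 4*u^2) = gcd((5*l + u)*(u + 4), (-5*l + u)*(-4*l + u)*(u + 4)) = u + 4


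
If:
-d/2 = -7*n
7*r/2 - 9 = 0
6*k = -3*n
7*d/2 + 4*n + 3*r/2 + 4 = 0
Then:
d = -110/53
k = 55/742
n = -55/371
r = 18/7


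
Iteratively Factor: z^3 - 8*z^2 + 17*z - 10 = (z - 1)*(z^2 - 7*z + 10) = (z - 2)*(z - 1)*(z - 5)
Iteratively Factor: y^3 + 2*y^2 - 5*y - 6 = (y - 2)*(y^2 + 4*y + 3) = (y - 2)*(y + 3)*(y + 1)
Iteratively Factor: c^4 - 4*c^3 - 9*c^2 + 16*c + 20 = (c + 2)*(c^3 - 6*c^2 + 3*c + 10) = (c + 1)*(c + 2)*(c^2 - 7*c + 10) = (c - 5)*(c + 1)*(c + 2)*(c - 2)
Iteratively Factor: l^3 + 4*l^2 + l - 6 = (l + 3)*(l^2 + l - 2) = (l - 1)*(l + 3)*(l + 2)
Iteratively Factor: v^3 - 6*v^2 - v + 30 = (v + 2)*(v^2 - 8*v + 15) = (v - 3)*(v + 2)*(v - 5)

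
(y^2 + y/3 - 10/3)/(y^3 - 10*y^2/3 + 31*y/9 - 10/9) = 3*(y + 2)/(3*y^2 - 5*y + 2)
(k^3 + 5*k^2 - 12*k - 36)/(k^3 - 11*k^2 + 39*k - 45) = (k^2 + 8*k + 12)/(k^2 - 8*k + 15)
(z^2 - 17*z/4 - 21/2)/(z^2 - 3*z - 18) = (z + 7/4)/(z + 3)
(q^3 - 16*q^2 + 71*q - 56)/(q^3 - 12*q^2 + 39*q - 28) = (q - 8)/(q - 4)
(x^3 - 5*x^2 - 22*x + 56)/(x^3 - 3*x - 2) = (x^2 - 3*x - 28)/(x^2 + 2*x + 1)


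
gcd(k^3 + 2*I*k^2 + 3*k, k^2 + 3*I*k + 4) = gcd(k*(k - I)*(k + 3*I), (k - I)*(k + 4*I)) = k - I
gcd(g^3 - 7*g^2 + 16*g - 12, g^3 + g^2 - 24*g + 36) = g^2 - 5*g + 6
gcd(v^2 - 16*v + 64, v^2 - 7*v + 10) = 1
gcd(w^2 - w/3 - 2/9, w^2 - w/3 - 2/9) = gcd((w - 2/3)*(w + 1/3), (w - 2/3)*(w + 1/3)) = w^2 - w/3 - 2/9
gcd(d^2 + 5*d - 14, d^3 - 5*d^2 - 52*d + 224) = d + 7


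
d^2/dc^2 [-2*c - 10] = 0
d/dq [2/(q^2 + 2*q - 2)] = 4*(-q - 1)/(q^2 + 2*q - 2)^2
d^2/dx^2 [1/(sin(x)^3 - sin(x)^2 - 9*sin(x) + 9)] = (-9*sin(x)^5 + 2*sin(x)^4 + 28*sin(x)^3 + 66*sin(x)^2 - 99*sin(x) - 180)/((sin(x) - 3)^3*(sin(x) - 1)^2*(sin(x) + 3)^3)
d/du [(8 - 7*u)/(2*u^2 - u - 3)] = (-14*u^2 + 7*u + (4*u - 1)*(7*u - 8) + 21)/(-2*u^2 + u + 3)^2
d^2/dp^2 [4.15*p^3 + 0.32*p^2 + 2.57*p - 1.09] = 24.9*p + 0.64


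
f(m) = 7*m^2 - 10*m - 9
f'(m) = 14*m - 10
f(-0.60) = -0.48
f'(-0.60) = -18.40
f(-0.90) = 5.67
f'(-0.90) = -22.60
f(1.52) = -8.03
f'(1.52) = 11.28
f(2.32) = 5.48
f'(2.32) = 22.48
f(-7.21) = 426.99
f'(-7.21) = -110.94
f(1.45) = -8.78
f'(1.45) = 10.30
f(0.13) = -10.18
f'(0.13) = -8.18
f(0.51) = -12.28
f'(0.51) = -2.86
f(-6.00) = 303.00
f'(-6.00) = -94.00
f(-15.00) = 1716.00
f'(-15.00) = -220.00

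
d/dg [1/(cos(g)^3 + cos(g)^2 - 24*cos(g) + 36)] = (3*cos(g)^2 + 2*cos(g) - 24)*sin(g)/(cos(g)^3 + cos(g)^2 - 24*cos(g) + 36)^2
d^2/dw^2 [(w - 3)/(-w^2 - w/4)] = 8*(-16*w^3 + 144*w^2 + 36*w + 3)/(w^3*(64*w^3 + 48*w^2 + 12*w + 1))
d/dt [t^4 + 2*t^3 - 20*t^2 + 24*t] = 4*t^3 + 6*t^2 - 40*t + 24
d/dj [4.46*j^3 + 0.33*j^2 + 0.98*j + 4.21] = 13.38*j^2 + 0.66*j + 0.98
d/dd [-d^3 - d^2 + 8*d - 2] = -3*d^2 - 2*d + 8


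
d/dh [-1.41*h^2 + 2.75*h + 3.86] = 2.75 - 2.82*h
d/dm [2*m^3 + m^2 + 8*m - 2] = 6*m^2 + 2*m + 8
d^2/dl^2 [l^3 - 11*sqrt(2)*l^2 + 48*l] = 6*l - 22*sqrt(2)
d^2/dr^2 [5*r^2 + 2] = 10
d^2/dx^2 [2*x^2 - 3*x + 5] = 4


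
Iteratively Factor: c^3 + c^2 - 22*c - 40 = (c + 2)*(c^2 - c - 20) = (c + 2)*(c + 4)*(c - 5)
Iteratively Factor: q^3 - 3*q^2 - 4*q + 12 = (q - 2)*(q^2 - q - 6) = (q - 2)*(q + 2)*(q - 3)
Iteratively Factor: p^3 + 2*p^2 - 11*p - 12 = (p - 3)*(p^2 + 5*p + 4) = (p - 3)*(p + 4)*(p + 1)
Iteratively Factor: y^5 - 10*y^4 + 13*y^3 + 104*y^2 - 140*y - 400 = (y + 2)*(y^4 - 12*y^3 + 37*y^2 + 30*y - 200) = (y - 5)*(y + 2)*(y^3 - 7*y^2 + 2*y + 40) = (y - 5)*(y - 4)*(y + 2)*(y^2 - 3*y - 10) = (y - 5)*(y - 4)*(y + 2)^2*(y - 5)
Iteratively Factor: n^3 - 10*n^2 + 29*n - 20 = (n - 4)*(n^2 - 6*n + 5) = (n - 4)*(n - 1)*(n - 5)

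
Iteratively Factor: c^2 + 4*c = (c + 4)*(c)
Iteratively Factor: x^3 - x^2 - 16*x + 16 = (x - 1)*(x^2 - 16) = (x - 1)*(x + 4)*(x - 4)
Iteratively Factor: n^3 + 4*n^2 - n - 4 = (n + 4)*(n^2 - 1) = (n + 1)*(n + 4)*(n - 1)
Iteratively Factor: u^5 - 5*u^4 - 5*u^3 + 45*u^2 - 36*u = (u - 1)*(u^4 - 4*u^3 - 9*u^2 + 36*u) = u*(u - 1)*(u^3 - 4*u^2 - 9*u + 36) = u*(u - 3)*(u - 1)*(u^2 - u - 12) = u*(u - 3)*(u - 1)*(u + 3)*(u - 4)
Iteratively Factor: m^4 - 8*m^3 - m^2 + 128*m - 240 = (m - 5)*(m^3 - 3*m^2 - 16*m + 48) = (m - 5)*(m - 4)*(m^2 + m - 12) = (m - 5)*(m - 4)*(m + 4)*(m - 3)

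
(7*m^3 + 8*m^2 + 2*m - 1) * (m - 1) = 7*m^4 + m^3 - 6*m^2 - 3*m + 1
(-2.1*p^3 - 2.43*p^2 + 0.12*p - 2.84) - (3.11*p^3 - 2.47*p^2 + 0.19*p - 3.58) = -5.21*p^3 + 0.04*p^2 - 0.07*p + 0.74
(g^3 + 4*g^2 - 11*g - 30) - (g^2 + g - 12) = g^3 + 3*g^2 - 12*g - 18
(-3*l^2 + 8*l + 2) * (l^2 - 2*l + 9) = -3*l^4 + 14*l^3 - 41*l^2 + 68*l + 18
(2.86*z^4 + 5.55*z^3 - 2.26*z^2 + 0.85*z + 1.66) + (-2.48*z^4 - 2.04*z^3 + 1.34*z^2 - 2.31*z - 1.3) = 0.38*z^4 + 3.51*z^3 - 0.92*z^2 - 1.46*z + 0.36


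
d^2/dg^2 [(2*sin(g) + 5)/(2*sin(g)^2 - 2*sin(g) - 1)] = 2*(4*sin(g)^5 + 44*sin(g)^4 - 26*sin(g)^3 - 32*sin(g)^2 + 44*sin(g) - 26)/(2*sin(g) + cos(2*g))^3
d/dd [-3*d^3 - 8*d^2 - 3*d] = -9*d^2 - 16*d - 3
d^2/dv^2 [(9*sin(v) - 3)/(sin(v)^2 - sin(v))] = 3*(-3*sin(v) - 2 + 1/sin(v) - 4/sin(v)^2 + 2/sin(v)^3)/(sin(v) - 1)^2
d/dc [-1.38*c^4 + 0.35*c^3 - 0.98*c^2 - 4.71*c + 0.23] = -5.52*c^3 + 1.05*c^2 - 1.96*c - 4.71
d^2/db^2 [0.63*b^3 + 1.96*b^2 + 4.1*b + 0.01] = 3.78*b + 3.92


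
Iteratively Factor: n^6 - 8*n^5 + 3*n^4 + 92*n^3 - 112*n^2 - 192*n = (n - 4)*(n^5 - 4*n^4 - 13*n^3 + 40*n^2 + 48*n) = n*(n - 4)*(n^4 - 4*n^3 - 13*n^2 + 40*n + 48) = n*(n - 4)*(n + 1)*(n^3 - 5*n^2 - 8*n + 48) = n*(n - 4)^2*(n + 1)*(n^2 - n - 12) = n*(n - 4)^3*(n + 1)*(n + 3)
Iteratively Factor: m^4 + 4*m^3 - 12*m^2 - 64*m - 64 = (m - 4)*(m^3 + 8*m^2 + 20*m + 16) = (m - 4)*(m + 2)*(m^2 + 6*m + 8) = (m - 4)*(m + 2)*(m + 4)*(m + 2)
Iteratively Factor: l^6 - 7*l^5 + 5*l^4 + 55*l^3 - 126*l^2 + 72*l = (l - 1)*(l^5 - 6*l^4 - l^3 + 54*l^2 - 72*l) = (l - 2)*(l - 1)*(l^4 - 4*l^3 - 9*l^2 + 36*l) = (l - 4)*(l - 2)*(l - 1)*(l^3 - 9*l) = l*(l - 4)*(l - 2)*(l - 1)*(l^2 - 9) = l*(l - 4)*(l - 3)*(l - 2)*(l - 1)*(l + 3)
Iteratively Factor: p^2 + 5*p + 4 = (p + 1)*(p + 4)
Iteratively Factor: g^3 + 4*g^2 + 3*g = (g + 3)*(g^2 + g) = g*(g + 3)*(g + 1)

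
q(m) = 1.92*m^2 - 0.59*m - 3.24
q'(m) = 3.84*m - 0.59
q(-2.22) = 7.53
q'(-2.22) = -9.11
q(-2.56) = 10.85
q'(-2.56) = -10.42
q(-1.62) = 2.75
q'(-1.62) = -6.81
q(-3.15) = 17.67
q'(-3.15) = -12.69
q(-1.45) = 1.65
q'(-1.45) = -6.16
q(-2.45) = 9.73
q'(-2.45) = -10.00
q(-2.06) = 6.12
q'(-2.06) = -8.50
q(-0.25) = -2.97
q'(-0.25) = -1.55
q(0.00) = -3.24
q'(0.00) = -0.59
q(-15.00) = 437.61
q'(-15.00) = -58.19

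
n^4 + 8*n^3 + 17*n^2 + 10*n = n*(n + 1)*(n + 2)*(n + 5)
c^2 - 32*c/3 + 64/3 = (c - 8)*(c - 8/3)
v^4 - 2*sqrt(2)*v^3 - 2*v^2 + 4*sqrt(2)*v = v*(v - 2*sqrt(2))*(v - sqrt(2))*(v + sqrt(2))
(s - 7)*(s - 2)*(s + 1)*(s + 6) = s^4 - 2*s^3 - 43*s^2 + 44*s + 84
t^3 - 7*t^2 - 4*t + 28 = (t - 7)*(t - 2)*(t + 2)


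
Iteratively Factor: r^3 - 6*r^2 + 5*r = (r)*(r^2 - 6*r + 5) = r*(r - 1)*(r - 5)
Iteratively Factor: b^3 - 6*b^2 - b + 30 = (b - 5)*(b^2 - b - 6) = (b - 5)*(b - 3)*(b + 2)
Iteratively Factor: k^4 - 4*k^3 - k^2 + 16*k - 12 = (k - 2)*(k^3 - 2*k^2 - 5*k + 6) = (k - 2)*(k + 2)*(k^2 - 4*k + 3) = (k - 3)*(k - 2)*(k + 2)*(k - 1)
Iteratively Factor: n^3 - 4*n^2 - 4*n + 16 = (n - 2)*(n^2 - 2*n - 8) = (n - 4)*(n - 2)*(n + 2)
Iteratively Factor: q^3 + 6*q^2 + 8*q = (q + 4)*(q^2 + 2*q) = q*(q + 4)*(q + 2)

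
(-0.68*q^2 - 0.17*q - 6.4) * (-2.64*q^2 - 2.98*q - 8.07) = 1.7952*q^4 + 2.4752*q^3 + 22.8902*q^2 + 20.4439*q + 51.648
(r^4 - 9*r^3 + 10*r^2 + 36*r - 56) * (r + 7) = r^5 - 2*r^4 - 53*r^3 + 106*r^2 + 196*r - 392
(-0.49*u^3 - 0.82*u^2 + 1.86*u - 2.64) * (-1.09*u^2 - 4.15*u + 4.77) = 0.5341*u^5 + 2.9273*u^4 - 0.9617*u^3 - 8.7528*u^2 + 19.8282*u - 12.5928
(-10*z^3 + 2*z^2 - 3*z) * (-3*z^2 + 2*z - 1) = 30*z^5 - 26*z^4 + 23*z^3 - 8*z^2 + 3*z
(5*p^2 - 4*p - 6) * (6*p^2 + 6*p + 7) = 30*p^4 + 6*p^3 - 25*p^2 - 64*p - 42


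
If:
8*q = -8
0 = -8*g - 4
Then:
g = -1/2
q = -1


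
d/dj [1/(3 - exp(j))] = exp(j)/(exp(j) - 3)^2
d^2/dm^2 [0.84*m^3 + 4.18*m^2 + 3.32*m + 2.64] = 5.04*m + 8.36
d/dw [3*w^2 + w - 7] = 6*w + 1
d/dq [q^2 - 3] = 2*q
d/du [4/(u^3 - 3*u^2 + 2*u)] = 4*(-3*u^2 + 6*u - 2)/(u^2*(u^2 - 3*u + 2)^2)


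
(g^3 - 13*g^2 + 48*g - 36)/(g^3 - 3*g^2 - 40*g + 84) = (g^3 - 13*g^2 + 48*g - 36)/(g^3 - 3*g^2 - 40*g + 84)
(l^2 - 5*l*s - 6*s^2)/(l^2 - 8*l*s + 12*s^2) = (-l - s)/(-l + 2*s)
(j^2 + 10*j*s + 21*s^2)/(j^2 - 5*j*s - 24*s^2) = (-j - 7*s)/(-j + 8*s)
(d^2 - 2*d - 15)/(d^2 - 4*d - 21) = (d - 5)/(d - 7)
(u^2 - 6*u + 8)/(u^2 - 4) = (u - 4)/(u + 2)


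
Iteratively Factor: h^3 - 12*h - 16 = (h + 2)*(h^2 - 2*h - 8) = (h + 2)^2*(h - 4)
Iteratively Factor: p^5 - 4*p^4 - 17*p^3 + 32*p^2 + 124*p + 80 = (p - 4)*(p^4 - 17*p^2 - 36*p - 20) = (p - 5)*(p - 4)*(p^3 + 5*p^2 + 8*p + 4) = (p - 5)*(p - 4)*(p + 2)*(p^2 + 3*p + 2) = (p - 5)*(p - 4)*(p + 1)*(p + 2)*(p + 2)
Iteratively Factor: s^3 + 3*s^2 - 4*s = (s)*(s^2 + 3*s - 4) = s*(s - 1)*(s + 4)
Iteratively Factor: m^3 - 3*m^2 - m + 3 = (m - 3)*(m^2 - 1) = (m - 3)*(m - 1)*(m + 1)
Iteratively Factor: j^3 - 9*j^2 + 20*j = (j - 4)*(j^2 - 5*j) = (j - 5)*(j - 4)*(j)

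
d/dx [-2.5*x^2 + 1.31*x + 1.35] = 1.31 - 5.0*x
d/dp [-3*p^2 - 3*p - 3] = -6*p - 3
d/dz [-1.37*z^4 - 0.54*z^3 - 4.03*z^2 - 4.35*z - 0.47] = -5.48*z^3 - 1.62*z^2 - 8.06*z - 4.35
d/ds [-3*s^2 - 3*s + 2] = -6*s - 3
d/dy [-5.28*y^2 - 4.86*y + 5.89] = -10.56*y - 4.86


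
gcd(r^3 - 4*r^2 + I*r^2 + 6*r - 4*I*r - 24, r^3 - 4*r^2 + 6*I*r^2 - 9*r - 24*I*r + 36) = r^2 + r*(-4 + 3*I) - 12*I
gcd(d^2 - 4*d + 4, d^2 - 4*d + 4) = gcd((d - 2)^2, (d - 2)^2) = d^2 - 4*d + 4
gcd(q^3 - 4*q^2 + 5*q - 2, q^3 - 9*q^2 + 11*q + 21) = 1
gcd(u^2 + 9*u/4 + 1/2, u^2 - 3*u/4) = 1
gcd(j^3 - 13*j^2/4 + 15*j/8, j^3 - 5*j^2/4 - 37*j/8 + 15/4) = j^2 - 13*j/4 + 15/8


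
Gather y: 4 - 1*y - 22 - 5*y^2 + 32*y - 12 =-5*y^2 + 31*y - 30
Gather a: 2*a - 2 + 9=2*a + 7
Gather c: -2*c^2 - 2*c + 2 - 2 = -2*c^2 - 2*c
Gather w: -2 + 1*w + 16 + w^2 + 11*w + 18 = w^2 + 12*w + 32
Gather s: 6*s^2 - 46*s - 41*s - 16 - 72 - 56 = 6*s^2 - 87*s - 144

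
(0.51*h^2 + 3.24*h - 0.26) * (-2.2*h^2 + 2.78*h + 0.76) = -1.122*h^4 - 5.7102*h^3 + 9.9668*h^2 + 1.7396*h - 0.1976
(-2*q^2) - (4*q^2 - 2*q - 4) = -6*q^2 + 2*q + 4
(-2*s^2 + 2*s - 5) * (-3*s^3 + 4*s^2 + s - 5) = 6*s^5 - 14*s^4 + 21*s^3 - 8*s^2 - 15*s + 25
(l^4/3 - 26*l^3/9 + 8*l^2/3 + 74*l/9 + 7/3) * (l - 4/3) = l^5/3 - 10*l^4/3 + 176*l^3/27 + 14*l^2/3 - 233*l/27 - 28/9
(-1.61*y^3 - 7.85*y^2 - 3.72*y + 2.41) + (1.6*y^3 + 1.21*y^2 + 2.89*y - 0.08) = -0.01*y^3 - 6.64*y^2 - 0.83*y + 2.33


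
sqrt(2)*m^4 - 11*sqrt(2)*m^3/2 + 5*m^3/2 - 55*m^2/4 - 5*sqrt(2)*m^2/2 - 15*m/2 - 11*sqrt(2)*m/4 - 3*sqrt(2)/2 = (m - 6)*(m + 1/2)*(m + sqrt(2))*(sqrt(2)*m + 1/2)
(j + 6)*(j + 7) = j^2 + 13*j + 42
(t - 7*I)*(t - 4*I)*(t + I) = t^3 - 10*I*t^2 - 17*t - 28*I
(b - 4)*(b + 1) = b^2 - 3*b - 4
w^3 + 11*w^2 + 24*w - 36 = (w - 1)*(w + 6)^2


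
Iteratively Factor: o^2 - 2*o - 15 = (o + 3)*(o - 5)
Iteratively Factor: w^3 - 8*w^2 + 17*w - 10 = (w - 5)*(w^2 - 3*w + 2) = (w - 5)*(w - 2)*(w - 1)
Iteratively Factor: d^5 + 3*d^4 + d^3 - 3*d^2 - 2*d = (d - 1)*(d^4 + 4*d^3 + 5*d^2 + 2*d) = (d - 1)*(d + 1)*(d^3 + 3*d^2 + 2*d) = (d - 1)*(d + 1)^2*(d^2 + 2*d) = d*(d - 1)*(d + 1)^2*(d + 2)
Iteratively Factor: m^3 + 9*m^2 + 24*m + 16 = (m + 4)*(m^2 + 5*m + 4) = (m + 1)*(m + 4)*(m + 4)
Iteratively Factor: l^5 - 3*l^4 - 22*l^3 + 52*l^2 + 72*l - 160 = (l - 2)*(l^4 - l^3 - 24*l^2 + 4*l + 80) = (l - 2)*(l + 2)*(l^3 - 3*l^2 - 18*l + 40) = (l - 5)*(l - 2)*(l + 2)*(l^2 + 2*l - 8) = (l - 5)*(l - 2)^2*(l + 2)*(l + 4)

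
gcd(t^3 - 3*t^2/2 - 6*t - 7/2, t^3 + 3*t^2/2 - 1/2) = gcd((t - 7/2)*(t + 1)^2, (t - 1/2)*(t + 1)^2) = t^2 + 2*t + 1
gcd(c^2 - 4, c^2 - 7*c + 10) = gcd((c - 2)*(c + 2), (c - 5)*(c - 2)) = c - 2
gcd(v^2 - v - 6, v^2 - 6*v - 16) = v + 2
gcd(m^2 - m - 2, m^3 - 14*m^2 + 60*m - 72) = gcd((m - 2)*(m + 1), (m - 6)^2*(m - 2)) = m - 2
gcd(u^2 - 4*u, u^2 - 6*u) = u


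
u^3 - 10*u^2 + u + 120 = (u - 8)*(u - 5)*(u + 3)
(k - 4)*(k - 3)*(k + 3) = k^3 - 4*k^2 - 9*k + 36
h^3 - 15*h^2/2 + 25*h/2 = h*(h - 5)*(h - 5/2)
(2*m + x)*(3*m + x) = 6*m^2 + 5*m*x + x^2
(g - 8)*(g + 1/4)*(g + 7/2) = g^3 - 17*g^2/4 - 233*g/8 - 7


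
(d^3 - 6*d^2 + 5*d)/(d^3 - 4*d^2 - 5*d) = (d - 1)/(d + 1)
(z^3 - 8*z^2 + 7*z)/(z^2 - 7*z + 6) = z*(z - 7)/(z - 6)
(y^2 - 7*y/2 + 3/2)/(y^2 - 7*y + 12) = (y - 1/2)/(y - 4)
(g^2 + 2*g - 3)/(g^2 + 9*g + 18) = (g - 1)/(g + 6)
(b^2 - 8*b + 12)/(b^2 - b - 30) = (b - 2)/(b + 5)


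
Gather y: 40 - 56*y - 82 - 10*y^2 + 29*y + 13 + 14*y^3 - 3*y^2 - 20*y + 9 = 14*y^3 - 13*y^2 - 47*y - 20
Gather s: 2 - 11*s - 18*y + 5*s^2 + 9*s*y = 5*s^2 + s*(9*y - 11) - 18*y + 2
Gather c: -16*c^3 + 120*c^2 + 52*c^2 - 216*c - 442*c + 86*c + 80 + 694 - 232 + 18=-16*c^3 + 172*c^2 - 572*c + 560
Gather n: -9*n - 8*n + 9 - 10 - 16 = -17*n - 17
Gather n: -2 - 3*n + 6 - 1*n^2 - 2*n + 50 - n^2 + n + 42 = -2*n^2 - 4*n + 96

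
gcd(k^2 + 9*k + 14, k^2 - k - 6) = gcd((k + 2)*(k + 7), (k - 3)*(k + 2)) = k + 2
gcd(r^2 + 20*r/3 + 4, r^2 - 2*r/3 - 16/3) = 1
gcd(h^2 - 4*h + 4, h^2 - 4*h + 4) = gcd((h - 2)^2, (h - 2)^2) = h^2 - 4*h + 4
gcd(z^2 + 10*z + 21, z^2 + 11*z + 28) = z + 7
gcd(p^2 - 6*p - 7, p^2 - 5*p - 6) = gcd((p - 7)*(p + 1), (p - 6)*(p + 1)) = p + 1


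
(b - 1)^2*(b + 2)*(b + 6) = b^4 + 6*b^3 - 3*b^2 - 16*b + 12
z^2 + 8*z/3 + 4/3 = (z + 2/3)*(z + 2)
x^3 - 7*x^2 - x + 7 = (x - 7)*(x - 1)*(x + 1)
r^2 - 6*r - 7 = (r - 7)*(r + 1)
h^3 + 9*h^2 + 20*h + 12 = (h + 1)*(h + 2)*(h + 6)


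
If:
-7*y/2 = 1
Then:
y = -2/7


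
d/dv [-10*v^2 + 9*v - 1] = 9 - 20*v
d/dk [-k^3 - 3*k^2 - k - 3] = -3*k^2 - 6*k - 1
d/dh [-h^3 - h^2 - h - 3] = -3*h^2 - 2*h - 1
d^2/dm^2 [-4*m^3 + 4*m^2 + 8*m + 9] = 8 - 24*m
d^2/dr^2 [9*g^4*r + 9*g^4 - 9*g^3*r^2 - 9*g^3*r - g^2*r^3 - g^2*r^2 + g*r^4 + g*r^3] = 2*g*(-9*g^2 - 3*g*r - g + 6*r^2 + 3*r)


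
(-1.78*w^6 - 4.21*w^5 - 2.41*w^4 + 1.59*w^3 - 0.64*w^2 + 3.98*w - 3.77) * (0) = 0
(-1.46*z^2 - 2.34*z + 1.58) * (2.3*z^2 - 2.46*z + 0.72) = -3.358*z^4 - 1.7904*z^3 + 8.3392*z^2 - 5.5716*z + 1.1376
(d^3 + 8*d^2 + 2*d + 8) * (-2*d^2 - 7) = -2*d^5 - 16*d^4 - 11*d^3 - 72*d^2 - 14*d - 56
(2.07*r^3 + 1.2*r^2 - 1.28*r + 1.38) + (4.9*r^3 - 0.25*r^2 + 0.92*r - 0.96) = 6.97*r^3 + 0.95*r^2 - 0.36*r + 0.42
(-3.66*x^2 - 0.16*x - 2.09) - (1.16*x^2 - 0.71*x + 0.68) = -4.82*x^2 + 0.55*x - 2.77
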